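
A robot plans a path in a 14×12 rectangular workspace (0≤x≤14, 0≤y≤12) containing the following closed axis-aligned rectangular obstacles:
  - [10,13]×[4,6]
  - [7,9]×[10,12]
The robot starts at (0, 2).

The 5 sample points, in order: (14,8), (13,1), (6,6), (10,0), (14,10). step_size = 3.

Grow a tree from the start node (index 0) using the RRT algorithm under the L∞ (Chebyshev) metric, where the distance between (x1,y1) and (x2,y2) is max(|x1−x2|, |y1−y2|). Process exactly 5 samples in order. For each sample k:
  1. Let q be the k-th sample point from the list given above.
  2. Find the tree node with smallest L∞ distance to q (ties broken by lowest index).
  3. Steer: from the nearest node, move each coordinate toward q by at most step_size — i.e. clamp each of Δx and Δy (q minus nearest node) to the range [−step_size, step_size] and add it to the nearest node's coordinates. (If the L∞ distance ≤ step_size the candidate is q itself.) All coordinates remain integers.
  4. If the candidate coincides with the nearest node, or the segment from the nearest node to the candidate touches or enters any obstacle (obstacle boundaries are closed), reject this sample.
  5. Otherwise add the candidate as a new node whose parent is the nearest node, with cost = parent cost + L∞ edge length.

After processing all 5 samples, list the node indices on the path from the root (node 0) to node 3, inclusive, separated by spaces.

1. q=(14,8) nearest=0 d=14 new=(3,5) → add node 1 parent=0 cost=3
2. q=(13,1) nearest=1 d=10 new=(6,2) → add node 2 parent=1 cost=6
3. q=(6,6) nearest=1 d=3 new=(6,6) → add node 3 parent=1 cost=6
4. q=(10,0) nearest=2 d=4 new=(9,0) → add node 4 parent=2 cost=9
5. q=(14,10) nearest=2 d=8 new=(9,5) → add node 5 parent=2 cost=9

Path: 0 1 3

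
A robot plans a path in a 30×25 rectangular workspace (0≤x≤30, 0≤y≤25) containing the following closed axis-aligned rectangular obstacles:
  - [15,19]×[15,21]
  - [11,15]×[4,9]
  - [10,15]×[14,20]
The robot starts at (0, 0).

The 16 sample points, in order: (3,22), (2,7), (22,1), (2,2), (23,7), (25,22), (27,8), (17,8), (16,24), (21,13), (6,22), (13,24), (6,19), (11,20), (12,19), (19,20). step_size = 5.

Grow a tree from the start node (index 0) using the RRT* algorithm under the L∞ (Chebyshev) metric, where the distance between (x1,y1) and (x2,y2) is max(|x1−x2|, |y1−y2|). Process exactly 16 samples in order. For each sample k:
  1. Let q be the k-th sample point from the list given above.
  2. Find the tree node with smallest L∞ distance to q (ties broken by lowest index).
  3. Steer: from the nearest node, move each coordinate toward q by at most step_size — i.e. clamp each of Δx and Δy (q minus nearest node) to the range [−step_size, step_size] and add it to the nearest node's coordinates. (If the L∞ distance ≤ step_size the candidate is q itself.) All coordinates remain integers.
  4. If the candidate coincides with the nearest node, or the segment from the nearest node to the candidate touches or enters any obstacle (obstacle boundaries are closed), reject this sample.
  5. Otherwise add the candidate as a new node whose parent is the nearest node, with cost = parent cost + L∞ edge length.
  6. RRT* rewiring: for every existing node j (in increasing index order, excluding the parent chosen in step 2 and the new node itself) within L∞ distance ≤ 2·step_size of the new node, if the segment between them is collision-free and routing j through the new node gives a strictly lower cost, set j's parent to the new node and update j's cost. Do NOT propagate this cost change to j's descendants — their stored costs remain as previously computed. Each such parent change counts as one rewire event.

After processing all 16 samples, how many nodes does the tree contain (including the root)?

Node count: 9

1. q=(3,22) nearest=0 d=22 new=(3,5) → add node 1 parent=0 cost=5
2. q=(2,7) nearest=1 d=2 new=(2,7) → add node 2 parent=1 cost=7
3. q=(22,1) nearest=1 d=19 new=(8,1) → add node 3 parent=1 cost=10
4. q=(2,2) nearest=0 d=2 new=(2,2) → add node 4 parent=0 cost=2; rewire 3→4 (8<10)
5. q=(23,7) nearest=3 d=15 new=(13,6) → blocked by [11,15]×[4,9], reject
6. q=(25,22) nearest=3 d=21 new=(13,6) → blocked by [11,15]×[4,9], reject
7. q=(27,8) nearest=3 d=19 new=(13,6) → blocked by [11,15]×[4,9], reject
8. q=(17,8) nearest=3 d=9 new=(13,6) → blocked by [11,15]×[4,9], reject
9. q=(16,24) nearest=2 d=17 new=(7,12) → add node 5 parent=2 cost=12
10. q=(21,13) nearest=3 d=13 new=(13,6) → blocked by [11,15]×[4,9], reject
11. q=(6,22) nearest=5 d=10 new=(6,17) → add node 6 parent=5 cost=17
12. q=(13,24) nearest=6 d=7 new=(11,22) → add node 7 parent=6 cost=22
13. q=(6,19) nearest=6 d=2 new=(6,19) → add node 8 parent=6 cost=19
14. q=(11,20) nearest=7 d=2 new=(11,20) → blocked by [10,15]×[14,20], reject
15. q=(12,19) nearest=7 d=3 new=(12,19) → blocked by [10,15]×[14,20], reject
16. q=(19,20) nearest=7 d=8 new=(16,20) → blocked by [15,19]×[15,21], reject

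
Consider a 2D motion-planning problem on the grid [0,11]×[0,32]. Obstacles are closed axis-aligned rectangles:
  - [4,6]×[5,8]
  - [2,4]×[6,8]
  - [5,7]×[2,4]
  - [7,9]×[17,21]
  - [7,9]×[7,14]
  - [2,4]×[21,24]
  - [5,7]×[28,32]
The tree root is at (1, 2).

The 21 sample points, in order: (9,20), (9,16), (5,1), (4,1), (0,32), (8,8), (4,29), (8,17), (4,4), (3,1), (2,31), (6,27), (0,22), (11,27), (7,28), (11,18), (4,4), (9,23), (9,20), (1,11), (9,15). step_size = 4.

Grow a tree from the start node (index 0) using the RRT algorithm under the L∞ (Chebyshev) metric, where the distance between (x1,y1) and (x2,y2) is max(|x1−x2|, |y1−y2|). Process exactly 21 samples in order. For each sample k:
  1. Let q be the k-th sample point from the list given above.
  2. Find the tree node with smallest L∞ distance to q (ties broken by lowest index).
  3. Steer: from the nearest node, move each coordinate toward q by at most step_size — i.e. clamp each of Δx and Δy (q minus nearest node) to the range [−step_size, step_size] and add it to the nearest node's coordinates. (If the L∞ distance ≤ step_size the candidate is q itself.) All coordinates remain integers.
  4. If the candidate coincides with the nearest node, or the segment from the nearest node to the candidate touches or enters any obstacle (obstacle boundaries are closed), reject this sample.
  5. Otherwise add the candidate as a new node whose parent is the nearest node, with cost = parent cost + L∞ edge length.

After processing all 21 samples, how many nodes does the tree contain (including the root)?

1. q=(9,20) nearest=0 d=18 new=(5,6) → blocked by [4,6]×[5,8], reject
2. q=(9,16) nearest=0 d=14 new=(5,6) → blocked by [4,6]×[5,8], reject
3. q=(5,1) nearest=0 d=4 new=(5,1) → add node 1 parent=0 cost=4
4. q=(4,1) nearest=1 d=1 new=(4,1) → add node 2 parent=1 cost=5
5. q=(0,32) nearest=0 d=30 new=(0,6) → add node 3 parent=0 cost=4
6. q=(8,8) nearest=0 d=7 new=(5,6) → blocked by [4,6]×[5,8], reject
7. q=(4,29) nearest=3 d=23 new=(4,10) → blocked by [2,4]×[6,8], reject
8. q=(8,17) nearest=3 d=11 new=(4,10) → blocked by [2,4]×[6,8], reject
9. q=(4,4) nearest=0 d=3 new=(4,4) → add node 4 parent=0 cost=3
10. q=(3,1) nearest=2 d=1 new=(3,1) → add node 5 parent=2 cost=6
11. q=(2,31) nearest=3 d=25 new=(2,10) → add node 6 parent=3 cost=8
12. q=(6,27) nearest=6 d=17 new=(6,14) → add node 7 parent=6 cost=12
13. q=(0,22) nearest=7 d=8 new=(2,18) → add node 8 parent=7 cost=16
14. q=(11,27) nearest=8 d=9 new=(6,22) → add node 9 parent=8 cost=20
15. q=(7,28) nearest=9 d=6 new=(7,26) → add node 10 parent=9 cost=24
16. q=(11,18) nearest=7 d=5 new=(10,18) → blocked by [7,9]×[17,21], reject
17. q=(4,4) nearest=4 d=0 → coincident, reject
18. q=(9,23) nearest=9 d=3 new=(9,23) → add node 11 parent=9 cost=23
19. q=(9,20) nearest=9 d=3 new=(9,20) → blocked by [7,9]×[17,21], reject
20. q=(1,11) nearest=6 d=1 new=(1,11) → add node 12 parent=6 cost=9
21. q=(9,15) nearest=7 d=3 new=(9,15) → add node 13 parent=7 cost=15

Node count: 14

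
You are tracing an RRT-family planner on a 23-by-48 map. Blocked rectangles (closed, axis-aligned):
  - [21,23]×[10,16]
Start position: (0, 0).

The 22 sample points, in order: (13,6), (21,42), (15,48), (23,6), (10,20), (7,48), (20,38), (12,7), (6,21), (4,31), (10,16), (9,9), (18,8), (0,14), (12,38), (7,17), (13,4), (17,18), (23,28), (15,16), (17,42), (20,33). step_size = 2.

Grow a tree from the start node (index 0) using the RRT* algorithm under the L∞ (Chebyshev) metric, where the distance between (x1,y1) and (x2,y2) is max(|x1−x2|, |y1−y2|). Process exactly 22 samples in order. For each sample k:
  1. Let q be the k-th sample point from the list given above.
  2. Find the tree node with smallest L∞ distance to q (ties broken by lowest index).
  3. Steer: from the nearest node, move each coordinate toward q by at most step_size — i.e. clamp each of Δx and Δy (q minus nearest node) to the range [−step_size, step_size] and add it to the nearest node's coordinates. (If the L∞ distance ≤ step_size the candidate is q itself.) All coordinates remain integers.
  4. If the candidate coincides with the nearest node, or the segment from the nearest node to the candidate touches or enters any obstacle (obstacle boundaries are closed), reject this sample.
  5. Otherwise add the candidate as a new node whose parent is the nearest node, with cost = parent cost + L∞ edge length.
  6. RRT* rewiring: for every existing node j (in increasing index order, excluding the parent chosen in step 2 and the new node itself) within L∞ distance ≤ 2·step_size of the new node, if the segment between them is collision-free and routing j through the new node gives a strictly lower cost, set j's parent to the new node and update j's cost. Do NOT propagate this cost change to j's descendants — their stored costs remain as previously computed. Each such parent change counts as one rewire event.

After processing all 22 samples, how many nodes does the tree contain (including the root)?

Node count: 23

1. q=(13,6) nearest=0 d=13 new=(2,2) → add node 1 parent=0 cost=2
2. q=(21,42) nearest=1 d=40 new=(4,4) → add node 2 parent=1 cost=4
3. q=(15,48) nearest=2 d=44 new=(6,6) → add node 3 parent=2 cost=6
4. q=(23,6) nearest=3 d=17 new=(8,6) → add node 4 parent=3 cost=8
5. q=(10,20) nearest=3 d=14 new=(8,8) → add node 5 parent=3 cost=8
6. q=(7,48) nearest=5 d=40 new=(7,10) → add node 6 parent=5 cost=10
7. q=(20,38) nearest=6 d=28 new=(9,12) → add node 7 parent=6 cost=12
8. q=(12,7) nearest=4 d=4 new=(10,7) → add node 8 parent=4 cost=10
9. q=(6,21) nearest=7 d=9 new=(7,14) → add node 9 parent=7 cost=14
10. q=(4,31) nearest=9 d=17 new=(5,16) → add node 10 parent=9 cost=16
11. q=(10,16) nearest=9 d=3 new=(9,16) → add node 11 parent=9 cost=16
12. q=(9,9) nearest=5 d=1 new=(9,9) → add node 12 parent=5 cost=9
13. q=(18,8) nearest=8 d=8 new=(12,8) → add node 13 parent=8 cost=12
14. q=(0,14) nearest=10 d=5 new=(3,14) → add node 14 parent=10 cost=18
15. q=(12,38) nearest=10 d=22 new=(7,18) → add node 15 parent=10 cost=18
16. q=(7,17) nearest=15 d=1 new=(7,17) → add node 16 parent=15 cost=19
17. q=(13,4) nearest=8 d=3 new=(12,5) → add node 17 parent=8 cost=12
18. q=(17,18) nearest=7 d=8 new=(11,14) → add node 18 parent=7 cost=14; rewire 16→18 (18<19)
19. q=(23,28) nearest=11 d=14 new=(11,18) → add node 19 parent=11 cost=18
20. q=(15,16) nearest=18 d=4 new=(13,16) → add node 20 parent=18 cost=16
21. q=(17,42) nearest=15 d=24 new=(9,20) → add node 21 parent=15 cost=20
22. q=(20,33) nearest=21 d=13 new=(11,22) → add node 22 parent=21 cost=22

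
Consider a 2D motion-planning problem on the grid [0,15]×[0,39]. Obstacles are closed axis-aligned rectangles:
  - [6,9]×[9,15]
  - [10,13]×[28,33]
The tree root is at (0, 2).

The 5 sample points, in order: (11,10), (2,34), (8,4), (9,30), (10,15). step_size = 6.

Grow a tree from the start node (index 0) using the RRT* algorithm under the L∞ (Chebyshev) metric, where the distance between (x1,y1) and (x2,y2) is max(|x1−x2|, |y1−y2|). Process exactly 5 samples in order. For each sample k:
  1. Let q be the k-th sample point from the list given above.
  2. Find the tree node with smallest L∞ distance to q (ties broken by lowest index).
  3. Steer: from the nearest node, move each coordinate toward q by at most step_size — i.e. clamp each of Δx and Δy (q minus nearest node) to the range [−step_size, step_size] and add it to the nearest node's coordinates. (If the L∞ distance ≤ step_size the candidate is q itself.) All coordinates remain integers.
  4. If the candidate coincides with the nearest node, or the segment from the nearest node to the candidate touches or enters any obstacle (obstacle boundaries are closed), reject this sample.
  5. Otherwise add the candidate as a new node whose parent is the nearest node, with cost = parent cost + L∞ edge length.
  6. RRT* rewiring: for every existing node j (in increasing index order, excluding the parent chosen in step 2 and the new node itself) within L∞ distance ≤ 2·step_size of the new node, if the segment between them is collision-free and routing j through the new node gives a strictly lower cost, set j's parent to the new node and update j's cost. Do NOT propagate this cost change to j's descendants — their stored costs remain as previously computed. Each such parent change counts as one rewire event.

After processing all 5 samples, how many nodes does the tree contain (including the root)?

Node count: 6

1. q=(11,10) nearest=0 d=11 new=(6,8) → add node 1 parent=0 cost=6
2. q=(2,34) nearest=1 d=26 new=(2,14) → add node 2 parent=1 cost=12
3. q=(8,4) nearest=1 d=4 new=(8,4) → add node 3 parent=1 cost=10
4. q=(9,30) nearest=2 d=16 new=(8,20) → add node 4 parent=2 cost=18
5. q=(10,15) nearest=4 d=5 new=(10,15) → add node 5 parent=4 cost=23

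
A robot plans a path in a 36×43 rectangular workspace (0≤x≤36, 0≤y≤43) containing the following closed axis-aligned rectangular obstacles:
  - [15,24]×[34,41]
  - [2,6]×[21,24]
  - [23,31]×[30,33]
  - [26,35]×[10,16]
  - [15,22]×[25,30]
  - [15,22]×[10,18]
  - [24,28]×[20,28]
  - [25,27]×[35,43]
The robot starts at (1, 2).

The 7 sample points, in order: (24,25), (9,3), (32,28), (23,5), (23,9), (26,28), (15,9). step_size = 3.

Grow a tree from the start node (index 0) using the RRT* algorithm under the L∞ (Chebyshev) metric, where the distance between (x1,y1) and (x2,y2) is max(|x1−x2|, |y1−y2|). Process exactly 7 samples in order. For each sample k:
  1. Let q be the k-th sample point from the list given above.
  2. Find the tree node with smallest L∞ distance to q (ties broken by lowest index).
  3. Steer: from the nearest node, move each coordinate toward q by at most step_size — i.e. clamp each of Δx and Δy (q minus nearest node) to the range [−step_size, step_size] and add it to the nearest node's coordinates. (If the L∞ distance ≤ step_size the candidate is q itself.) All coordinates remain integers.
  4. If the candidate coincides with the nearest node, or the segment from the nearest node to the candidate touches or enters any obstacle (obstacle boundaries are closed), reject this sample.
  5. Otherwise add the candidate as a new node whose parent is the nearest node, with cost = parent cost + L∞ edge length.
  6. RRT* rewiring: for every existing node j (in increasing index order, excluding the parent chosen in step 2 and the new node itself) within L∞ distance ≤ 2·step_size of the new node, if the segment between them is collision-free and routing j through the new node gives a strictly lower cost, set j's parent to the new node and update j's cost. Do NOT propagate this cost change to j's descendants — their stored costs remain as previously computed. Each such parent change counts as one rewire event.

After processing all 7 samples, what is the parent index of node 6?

Parent of node 6: 5

1. q=(24,25) nearest=0 d=23 new=(4,5) → add node 1 parent=0 cost=3
2. q=(9,3) nearest=1 d=5 new=(7,3) → add node 2 parent=1 cost=6
3. q=(32,28) nearest=2 d=25 new=(10,6) → add node 3 parent=2 cost=9
4. q=(23,5) nearest=3 d=13 new=(13,5) → add node 4 parent=3 cost=12
5. q=(23,9) nearest=4 d=10 new=(16,8) → add node 5 parent=4 cost=15
6. q=(26,28) nearest=5 d=20 new=(19,11) → blocked by [15,22]×[10,18], reject
7. q=(15,9) nearest=5 d=1 new=(15,9) → add node 6 parent=5 cost=16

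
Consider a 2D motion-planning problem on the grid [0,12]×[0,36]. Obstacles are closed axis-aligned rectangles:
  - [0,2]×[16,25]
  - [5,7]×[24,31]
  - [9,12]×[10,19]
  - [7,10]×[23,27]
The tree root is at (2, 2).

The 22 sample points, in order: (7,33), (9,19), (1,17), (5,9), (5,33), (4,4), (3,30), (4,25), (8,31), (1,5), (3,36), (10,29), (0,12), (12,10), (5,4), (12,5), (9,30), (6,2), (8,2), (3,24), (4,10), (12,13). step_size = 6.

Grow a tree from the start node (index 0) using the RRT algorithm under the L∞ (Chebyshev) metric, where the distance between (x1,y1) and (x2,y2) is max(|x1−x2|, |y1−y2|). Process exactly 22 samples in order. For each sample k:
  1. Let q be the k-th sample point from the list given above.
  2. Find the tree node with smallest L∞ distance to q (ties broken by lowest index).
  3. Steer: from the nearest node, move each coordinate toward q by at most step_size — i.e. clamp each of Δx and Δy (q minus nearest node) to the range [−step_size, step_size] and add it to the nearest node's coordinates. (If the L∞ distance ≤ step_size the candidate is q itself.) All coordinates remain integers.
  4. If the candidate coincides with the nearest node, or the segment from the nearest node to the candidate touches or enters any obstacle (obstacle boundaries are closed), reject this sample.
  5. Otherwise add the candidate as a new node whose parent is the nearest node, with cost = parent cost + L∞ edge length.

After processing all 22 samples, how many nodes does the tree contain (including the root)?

Node count: 17

1. q=(7,33) nearest=0 d=31 new=(7,8) → add node 1 parent=0 cost=6
2. q=(9,19) nearest=1 d=11 new=(9,14) → blocked by [9,12]×[10,19], reject
3. q=(1,17) nearest=1 d=9 new=(1,14) → add node 2 parent=1 cost=12
4. q=(5,9) nearest=1 d=2 new=(5,9) → add node 3 parent=1 cost=8
5. q=(5,33) nearest=2 d=19 new=(5,20) → add node 4 parent=2 cost=18
6. q=(4,4) nearest=0 d=2 new=(4,4) → add node 5 parent=0 cost=2
7. q=(3,30) nearest=4 d=10 new=(3,26) → add node 6 parent=4 cost=24
8. q=(4,25) nearest=6 d=1 new=(4,25) → add node 7 parent=6 cost=25
9. q=(8,31) nearest=6 d=5 new=(8,31) → blocked by [5,7]×[24,31], reject
10. q=(1,5) nearest=0 d=3 new=(1,5) → add node 8 parent=0 cost=3
11. q=(3,36) nearest=6 d=10 new=(3,32) → add node 9 parent=6 cost=30
12. q=(10,29) nearest=7 d=6 new=(10,29) → blocked by [5,7]×[24,31], reject
13. q=(0,12) nearest=2 d=2 new=(0,12) → add node 10 parent=2 cost=14
14. q=(12,10) nearest=1 d=5 new=(12,10) → blocked by [9,12]×[10,19], reject
15. q=(5,4) nearest=5 d=1 new=(5,4) → add node 11 parent=5 cost=3
16. q=(12,5) nearest=1 d=5 new=(12,5) → add node 12 parent=1 cost=11
17. q=(9,30) nearest=7 d=5 new=(9,30) → blocked by [5,7]×[24,31], reject
18. q=(6,2) nearest=5 d=2 new=(6,2) → add node 13 parent=5 cost=4
19. q=(8,2) nearest=13 d=2 new=(8,2) → add node 14 parent=13 cost=6
20. q=(3,24) nearest=7 d=1 new=(3,24) → add node 15 parent=7 cost=26
21. q=(4,10) nearest=3 d=1 new=(4,10) → add node 16 parent=3 cost=9
22. q=(12,13) nearest=1 d=5 new=(12,13) → blocked by [9,12]×[10,19], reject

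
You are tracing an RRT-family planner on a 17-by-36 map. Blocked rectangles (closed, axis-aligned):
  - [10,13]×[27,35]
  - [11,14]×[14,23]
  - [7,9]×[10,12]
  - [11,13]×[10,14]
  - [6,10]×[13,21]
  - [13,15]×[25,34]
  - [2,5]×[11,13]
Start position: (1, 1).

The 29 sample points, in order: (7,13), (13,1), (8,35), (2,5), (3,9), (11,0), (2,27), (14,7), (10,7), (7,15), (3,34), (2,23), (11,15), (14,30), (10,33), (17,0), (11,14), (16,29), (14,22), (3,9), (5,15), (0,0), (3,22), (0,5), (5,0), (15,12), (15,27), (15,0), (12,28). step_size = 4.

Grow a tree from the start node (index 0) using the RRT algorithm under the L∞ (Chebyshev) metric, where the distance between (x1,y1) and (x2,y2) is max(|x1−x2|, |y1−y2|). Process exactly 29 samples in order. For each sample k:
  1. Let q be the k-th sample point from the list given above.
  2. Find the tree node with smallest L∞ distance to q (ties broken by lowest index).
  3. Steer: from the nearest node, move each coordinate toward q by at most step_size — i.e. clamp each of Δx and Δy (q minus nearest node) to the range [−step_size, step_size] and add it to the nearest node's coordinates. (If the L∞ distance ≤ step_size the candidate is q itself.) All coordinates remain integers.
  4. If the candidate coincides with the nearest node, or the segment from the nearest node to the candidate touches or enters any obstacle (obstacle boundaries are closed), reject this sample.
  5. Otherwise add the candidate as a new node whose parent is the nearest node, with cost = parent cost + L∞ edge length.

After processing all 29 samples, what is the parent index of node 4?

Parent of node 4: 1

1. q=(7,13) nearest=0 d=12 new=(5,5) → add node 1 parent=0 cost=4
2. q=(13,1) nearest=1 d=8 new=(9,1) → add node 2 parent=1 cost=8
3. q=(8,35) nearest=1 d=30 new=(8,9) → add node 3 parent=1 cost=8
4. q=(2,5) nearest=1 d=3 new=(2,5) → add node 4 parent=1 cost=7
5. q=(3,9) nearest=1 d=4 new=(3,9) → add node 5 parent=1 cost=8
6. q=(11,0) nearest=2 d=2 new=(11,0) → add node 6 parent=2 cost=10
7. q=(2,27) nearest=3 d=18 new=(4,13) → blocked by [7,9]×[10,12], reject
8. q=(14,7) nearest=2 d=6 new=(13,5) → add node 7 parent=2 cost=12
9. q=(10,7) nearest=3 d=2 new=(10,7) → add node 8 parent=3 cost=10
10. q=(7,15) nearest=3 d=6 new=(7,13) → blocked by [7,9]×[10,12], reject
11. q=(3,34) nearest=3 d=25 new=(4,13) → blocked by [7,9]×[10,12], reject
12. q=(2,23) nearest=3 d=14 new=(4,13) → blocked by [7,9]×[10,12], reject
13. q=(11,15) nearest=3 d=6 new=(11,13) → blocked by [7,9]×[10,12], reject
14. q=(14,30) nearest=3 d=21 new=(12,13) → blocked by [7,9]×[10,12], reject
15. q=(10,33) nearest=3 d=24 new=(10,13) → blocked by [7,9]×[10,12], reject
16. q=(17,0) nearest=7 d=5 new=(17,1) → add node 9 parent=7 cost=16
17. q=(11,14) nearest=3 d=5 new=(11,13) → blocked by [7,9]×[10,12], reject
18. q=(16,29) nearest=3 d=20 new=(12,13) → blocked by [7,9]×[10,12], reject
19. q=(14,22) nearest=3 d=13 new=(12,13) → blocked by [7,9]×[10,12], reject
20. q=(3,9) nearest=5 d=0 → coincident, reject
21. q=(5,15) nearest=3 d=6 new=(5,13) → blocked by [7,9]×[10,12], reject
22. q=(0,0) nearest=0 d=1 new=(0,0) → add node 10 parent=0 cost=1
23. q=(3,22) nearest=3 d=13 new=(4,13) → blocked by [7,9]×[10,12], reject
24. q=(0,5) nearest=4 d=2 new=(0,5) → add node 11 parent=4 cost=9
25. q=(5,0) nearest=0 d=4 new=(5,0) → add node 12 parent=0 cost=4
26. q=(15,12) nearest=8 d=5 new=(14,11) → blocked by [11,13]×[10,14], reject
27. q=(15,27) nearest=3 d=18 new=(12,13) → blocked by [7,9]×[10,12], reject
28. q=(15,0) nearest=9 d=2 new=(15,0) → add node 13 parent=9 cost=18
29. q=(12,28) nearest=3 d=19 new=(12,13) → blocked by [7,9]×[10,12], reject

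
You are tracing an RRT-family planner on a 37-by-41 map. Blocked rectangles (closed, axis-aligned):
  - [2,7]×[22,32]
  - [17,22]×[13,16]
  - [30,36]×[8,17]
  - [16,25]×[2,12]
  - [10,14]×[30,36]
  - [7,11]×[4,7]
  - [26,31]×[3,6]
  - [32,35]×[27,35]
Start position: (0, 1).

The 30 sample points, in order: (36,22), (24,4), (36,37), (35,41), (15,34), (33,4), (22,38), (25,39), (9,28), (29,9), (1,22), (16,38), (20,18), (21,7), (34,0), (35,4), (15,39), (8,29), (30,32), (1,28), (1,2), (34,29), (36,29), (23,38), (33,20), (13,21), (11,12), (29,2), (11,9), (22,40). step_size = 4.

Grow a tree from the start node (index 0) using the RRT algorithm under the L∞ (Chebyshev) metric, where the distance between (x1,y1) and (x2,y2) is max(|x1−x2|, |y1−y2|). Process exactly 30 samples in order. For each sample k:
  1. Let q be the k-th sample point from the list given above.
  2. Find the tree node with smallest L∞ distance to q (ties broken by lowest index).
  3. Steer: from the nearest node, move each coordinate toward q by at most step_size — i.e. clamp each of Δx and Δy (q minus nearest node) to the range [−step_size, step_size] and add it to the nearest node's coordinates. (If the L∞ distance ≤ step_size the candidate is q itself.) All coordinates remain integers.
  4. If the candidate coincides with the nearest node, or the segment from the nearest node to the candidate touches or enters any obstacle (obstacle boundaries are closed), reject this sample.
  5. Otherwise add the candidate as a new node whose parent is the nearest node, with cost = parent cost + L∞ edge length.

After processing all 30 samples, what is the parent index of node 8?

Parent of node 8: 5

1. q=(36,22) nearest=0 d=36 new=(4,5) → add node 1 parent=0 cost=4
2. q=(24,4) nearest=1 d=20 new=(8,4) → blocked by [7,11]×[4,7], reject
3. q=(36,37) nearest=1 d=32 new=(8,9) → add node 2 parent=1 cost=8
4. q=(35,41) nearest=2 d=32 new=(12,13) → add node 3 parent=2 cost=12
5. q=(15,34) nearest=3 d=21 new=(15,17) → add node 4 parent=3 cost=16
6. q=(33,4) nearest=4 d=18 new=(19,13) → blocked by [17,22]×[13,16], reject
7. q=(22,38) nearest=4 d=21 new=(19,21) → add node 5 parent=4 cost=20
8. q=(25,39) nearest=5 d=18 new=(23,25) → add node 6 parent=5 cost=24
9. q=(9,28) nearest=5 d=10 new=(15,25) → add node 7 parent=5 cost=24
10. q=(29,9) nearest=5 d=12 new=(23,17) → add node 8 parent=5 cost=24
11. q=(1,22) nearest=3 d=11 new=(8,17) → add node 9 parent=3 cost=16
12. q=(16,38) nearest=6 d=13 new=(19,29) → add node 10 parent=6 cost=28
13. q=(20,18) nearest=5 d=3 new=(20,18) → add node 11 parent=5 cost=23
14. q=(21,7) nearest=3 d=9 new=(16,9) → blocked by [16,25]×[2,12], reject
15. q=(34,0) nearest=8 d=17 new=(27,13) → add node 12 parent=8 cost=28
16. q=(35,4) nearest=12 d=9 new=(31,9) → blocked by [30,36]×[8,17], reject
17. q=(15,39) nearest=10 d=10 new=(15,33) → add node 13 parent=10 cost=32
18. q=(8,29) nearest=7 d=7 new=(11,29) → add node 14 parent=7 cost=28
19. q=(30,32) nearest=6 d=7 new=(27,29) → add node 15 parent=6 cost=28
20. q=(1,28) nearest=14 d=10 new=(7,28) → blocked by [2,7]×[22,32], reject
21. q=(1,2) nearest=0 d=1 new=(1,2) → add node 16 parent=0 cost=1
22. q=(34,29) nearest=15 d=7 new=(31,29) → add node 17 parent=15 cost=32
23. q=(36,29) nearest=17 d=5 new=(35,29) → blocked by [32,35]×[27,35], reject
24. q=(23,38) nearest=13 d=8 new=(19,37) → add node 18 parent=13 cost=36
25. q=(33,20) nearest=12 d=7 new=(31,17) → blocked by [30,36]×[8,17], reject
26. q=(13,21) nearest=4 d=4 new=(13,21) → add node 19 parent=4 cost=20
27. q=(11,12) nearest=3 d=1 new=(11,12) → add node 20 parent=3 cost=13
28. q=(29,2) nearest=12 d=11 new=(29,9) → add node 21 parent=12 cost=32
29. q=(11,9) nearest=2 d=3 new=(11,9) → add node 22 parent=2 cost=11
30. q=(22,40) nearest=18 d=3 new=(22,40) → add node 23 parent=18 cost=39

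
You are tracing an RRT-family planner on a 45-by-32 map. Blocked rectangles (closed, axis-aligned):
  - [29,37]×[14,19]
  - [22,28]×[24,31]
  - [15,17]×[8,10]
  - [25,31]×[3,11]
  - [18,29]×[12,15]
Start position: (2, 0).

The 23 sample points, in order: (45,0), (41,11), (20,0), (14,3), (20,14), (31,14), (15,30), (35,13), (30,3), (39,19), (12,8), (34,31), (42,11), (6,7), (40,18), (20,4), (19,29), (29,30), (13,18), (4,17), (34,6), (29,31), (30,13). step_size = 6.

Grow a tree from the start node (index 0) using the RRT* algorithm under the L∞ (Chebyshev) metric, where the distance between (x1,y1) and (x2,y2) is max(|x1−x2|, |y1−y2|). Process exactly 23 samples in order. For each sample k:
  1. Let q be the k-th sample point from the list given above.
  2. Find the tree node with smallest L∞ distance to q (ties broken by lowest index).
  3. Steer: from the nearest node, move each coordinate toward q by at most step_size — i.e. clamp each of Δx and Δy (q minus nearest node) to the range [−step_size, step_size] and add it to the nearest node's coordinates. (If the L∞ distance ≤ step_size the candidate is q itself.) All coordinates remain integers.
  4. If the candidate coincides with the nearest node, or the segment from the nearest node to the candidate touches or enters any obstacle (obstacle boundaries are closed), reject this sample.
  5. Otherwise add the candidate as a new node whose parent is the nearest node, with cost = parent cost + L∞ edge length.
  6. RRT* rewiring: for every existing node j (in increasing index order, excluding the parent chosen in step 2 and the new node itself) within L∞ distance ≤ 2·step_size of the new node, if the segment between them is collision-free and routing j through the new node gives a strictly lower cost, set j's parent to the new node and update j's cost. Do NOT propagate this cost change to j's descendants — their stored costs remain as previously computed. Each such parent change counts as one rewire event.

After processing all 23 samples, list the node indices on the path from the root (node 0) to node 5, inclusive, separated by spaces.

Path: 0 1 2 5

1. q=(45,0) nearest=0 d=43 new=(8,0) → add node 1 parent=0 cost=6
2. q=(41,11) nearest=1 d=33 new=(14,6) → add node 2 parent=1 cost=12
3. q=(20,0) nearest=2 d=6 new=(20,0) → add node 3 parent=2 cost=18
4. q=(14,3) nearest=2 d=3 new=(14,3) → add node 4 parent=2 cost=15
5. q=(20,14) nearest=2 d=8 new=(20,12) → blocked by [15,17]×[8,10], reject
6. q=(31,14) nearest=3 d=14 new=(26,6) → blocked by [25,31]×[3,11], reject
7. q=(15,30) nearest=2 d=24 new=(15,12) → add node 5 parent=2 cost=18
8. q=(35,13) nearest=3 d=15 new=(26,6) → blocked by [25,31]×[3,11], reject
9. q=(30,3) nearest=3 d=10 new=(26,3) → blocked by [25,31]×[3,11], reject
10. q=(39,19) nearest=3 d=19 new=(26,6) → blocked by [25,31]×[3,11], reject
11. q=(12,8) nearest=2 d=2 new=(12,8) → add node 6 parent=2 cost=14
12. q=(34,31) nearest=5 d=19 new=(21,18) → blocked by [18,29]×[12,15], reject
13. q=(42,11) nearest=3 d=22 new=(26,6) → blocked by [25,31]×[3,11], reject
14. q=(6,7) nearest=6 d=6 new=(6,7) → add node 7 parent=6 cost=20
15. q=(40,18) nearest=3 d=20 new=(26,6) → blocked by [25,31]×[3,11], reject
16. q=(20,4) nearest=3 d=4 new=(20,4) → add node 8 parent=3 cost=22
17. q=(19,29) nearest=5 d=17 new=(19,18) → add node 9 parent=5 cost=24
18. q=(29,30) nearest=9 d=12 new=(25,24) → blocked by [22,28]×[24,31], reject
19. q=(13,18) nearest=5 d=6 new=(13,18) → add node 10 parent=5 cost=24
20. q=(4,17) nearest=6 d=9 new=(6,14) → add node 11 parent=6 cost=20
21. q=(34,6) nearest=3 d=14 new=(26,6) → blocked by [25,31]×[3,11], reject
22. q=(29,31) nearest=9 d=13 new=(25,24) → blocked by [22,28]×[24,31], reject
23. q=(30,13) nearest=8 d=10 new=(26,10) → blocked by [25,31]×[3,11], reject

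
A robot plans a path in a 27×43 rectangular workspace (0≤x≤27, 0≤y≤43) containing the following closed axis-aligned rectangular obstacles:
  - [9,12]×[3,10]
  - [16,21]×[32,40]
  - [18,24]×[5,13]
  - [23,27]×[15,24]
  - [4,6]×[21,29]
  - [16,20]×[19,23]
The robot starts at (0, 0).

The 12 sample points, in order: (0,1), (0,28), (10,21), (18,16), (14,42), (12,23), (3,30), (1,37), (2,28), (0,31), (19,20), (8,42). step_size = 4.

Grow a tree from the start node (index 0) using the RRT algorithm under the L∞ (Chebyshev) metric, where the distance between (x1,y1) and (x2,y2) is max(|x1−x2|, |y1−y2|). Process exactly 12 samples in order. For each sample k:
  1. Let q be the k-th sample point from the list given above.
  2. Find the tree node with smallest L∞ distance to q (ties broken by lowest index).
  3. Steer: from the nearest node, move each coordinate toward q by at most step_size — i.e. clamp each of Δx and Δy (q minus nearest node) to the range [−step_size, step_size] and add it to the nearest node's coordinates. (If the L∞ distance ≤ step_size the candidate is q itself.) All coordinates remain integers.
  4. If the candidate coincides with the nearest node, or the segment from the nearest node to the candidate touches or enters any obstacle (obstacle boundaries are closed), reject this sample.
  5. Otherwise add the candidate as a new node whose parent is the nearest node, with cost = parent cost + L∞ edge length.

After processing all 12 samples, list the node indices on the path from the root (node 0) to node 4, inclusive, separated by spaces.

1. q=(0,1) nearest=0 d=1 new=(0,1) → add node 1 parent=0 cost=1
2. q=(0,28) nearest=1 d=27 new=(0,5) → add node 2 parent=1 cost=5
3. q=(10,21) nearest=2 d=16 new=(4,9) → add node 3 parent=2 cost=9
4. q=(18,16) nearest=3 d=14 new=(8,13) → add node 4 parent=3 cost=13
5. q=(14,42) nearest=4 d=29 new=(12,17) → add node 5 parent=4 cost=17
6. q=(12,23) nearest=5 d=6 new=(12,21) → add node 6 parent=5 cost=21
7. q=(3,30) nearest=6 d=9 new=(8,25) → add node 7 parent=6 cost=25
8. q=(1,37) nearest=7 d=12 new=(4,29) → blocked by [4,6]×[21,29], reject
9. q=(2,28) nearest=7 d=6 new=(4,28) → blocked by [4,6]×[21,29], reject
10. q=(0,31) nearest=7 d=8 new=(4,29) → blocked by [4,6]×[21,29], reject
11. q=(19,20) nearest=5 d=7 new=(16,20) → blocked by [16,20]×[19,23], reject
12. q=(8,42) nearest=7 d=17 new=(8,29) → add node 8 parent=7 cost=29

Path: 0 1 2 3 4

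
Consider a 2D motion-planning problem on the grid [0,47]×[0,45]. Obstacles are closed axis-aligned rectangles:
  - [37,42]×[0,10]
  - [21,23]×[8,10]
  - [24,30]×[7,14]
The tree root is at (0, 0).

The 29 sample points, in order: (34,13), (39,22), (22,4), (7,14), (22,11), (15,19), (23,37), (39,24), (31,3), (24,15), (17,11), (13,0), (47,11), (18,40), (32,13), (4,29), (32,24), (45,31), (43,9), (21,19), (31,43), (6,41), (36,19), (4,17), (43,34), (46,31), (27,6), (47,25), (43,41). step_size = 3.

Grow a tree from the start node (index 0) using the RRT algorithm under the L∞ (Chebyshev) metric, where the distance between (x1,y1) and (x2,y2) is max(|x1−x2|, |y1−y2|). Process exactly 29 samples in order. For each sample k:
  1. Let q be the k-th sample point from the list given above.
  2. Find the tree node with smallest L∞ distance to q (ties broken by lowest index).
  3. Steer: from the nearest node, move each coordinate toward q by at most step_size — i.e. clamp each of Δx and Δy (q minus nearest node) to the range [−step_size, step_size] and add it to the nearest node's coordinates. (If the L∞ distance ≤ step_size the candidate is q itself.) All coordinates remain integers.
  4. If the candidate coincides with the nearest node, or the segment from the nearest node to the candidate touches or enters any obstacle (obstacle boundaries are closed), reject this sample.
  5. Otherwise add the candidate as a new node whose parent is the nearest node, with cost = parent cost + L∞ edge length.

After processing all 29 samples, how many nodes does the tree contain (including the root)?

Node count: 28

1. q=(34,13) nearest=0 d=34 new=(3,3) → add node 1 parent=0 cost=3
2. q=(39,22) nearest=1 d=36 new=(6,6) → add node 2 parent=1 cost=6
3. q=(22,4) nearest=2 d=16 new=(9,4) → add node 3 parent=2 cost=9
4. q=(7,14) nearest=2 d=8 new=(7,9) → add node 4 parent=2 cost=9
5. q=(22,11) nearest=3 d=13 new=(12,7) → add node 5 parent=3 cost=12
6. q=(15,19) nearest=4 d=10 new=(10,12) → add node 6 parent=4 cost=12
7. q=(23,37) nearest=6 d=25 new=(13,15) → add node 7 parent=6 cost=15
8. q=(39,24) nearest=7 d=26 new=(16,18) → add node 8 parent=7 cost=18
9. q=(31,3) nearest=8 d=15 new=(19,15) → add node 9 parent=8 cost=21
10. q=(24,15) nearest=9 d=5 new=(22,15) → add node 10 parent=9 cost=24
11. q=(17,11) nearest=7 d=4 new=(16,12) → add node 11 parent=7 cost=18
12. q=(13,0) nearest=3 d=4 new=(12,1) → add node 12 parent=3 cost=12
13. q=(47,11) nearest=10 d=25 new=(25,12) → blocked by [24,30]×[7,14], reject
14. q=(18,40) nearest=8 d=22 new=(18,21) → add node 13 parent=8 cost=21
15. q=(32,13) nearest=10 d=10 new=(25,13) → blocked by [24,30]×[7,14], reject
16. q=(4,29) nearest=8 d=12 new=(13,21) → add node 14 parent=8 cost=21
17. q=(32,24) nearest=10 d=10 new=(25,18) → add node 15 parent=10 cost=27
18. q=(45,31) nearest=15 d=20 new=(28,21) → add node 16 parent=15 cost=30
19. q=(43,9) nearest=16 d=15 new=(31,18) → add node 17 parent=16 cost=33
20. q=(21,19) nearest=13 d=3 new=(21,19) → add node 18 parent=13 cost=24
21. q=(31,43) nearest=13 d=22 new=(21,24) → add node 19 parent=13 cost=24
22. q=(6,41) nearest=19 d=17 new=(18,27) → add node 20 parent=19 cost=27
23. q=(36,19) nearest=17 d=5 new=(34,19) → add node 21 parent=17 cost=36
24. q=(4,17) nearest=6 d=6 new=(7,15) → add node 22 parent=6 cost=15
25. q=(43,34) nearest=16 d=15 new=(31,24) → add node 23 parent=16 cost=33
26. q=(46,31) nearest=21 d=12 new=(37,22) → add node 24 parent=21 cost=39
27. q=(27,6) nearest=9 d=9 new=(22,12) → add node 25 parent=9 cost=24
28. q=(47,25) nearest=24 d=10 new=(40,25) → add node 26 parent=24 cost=42
29. q=(43,41) nearest=26 d=16 new=(43,28) → add node 27 parent=26 cost=45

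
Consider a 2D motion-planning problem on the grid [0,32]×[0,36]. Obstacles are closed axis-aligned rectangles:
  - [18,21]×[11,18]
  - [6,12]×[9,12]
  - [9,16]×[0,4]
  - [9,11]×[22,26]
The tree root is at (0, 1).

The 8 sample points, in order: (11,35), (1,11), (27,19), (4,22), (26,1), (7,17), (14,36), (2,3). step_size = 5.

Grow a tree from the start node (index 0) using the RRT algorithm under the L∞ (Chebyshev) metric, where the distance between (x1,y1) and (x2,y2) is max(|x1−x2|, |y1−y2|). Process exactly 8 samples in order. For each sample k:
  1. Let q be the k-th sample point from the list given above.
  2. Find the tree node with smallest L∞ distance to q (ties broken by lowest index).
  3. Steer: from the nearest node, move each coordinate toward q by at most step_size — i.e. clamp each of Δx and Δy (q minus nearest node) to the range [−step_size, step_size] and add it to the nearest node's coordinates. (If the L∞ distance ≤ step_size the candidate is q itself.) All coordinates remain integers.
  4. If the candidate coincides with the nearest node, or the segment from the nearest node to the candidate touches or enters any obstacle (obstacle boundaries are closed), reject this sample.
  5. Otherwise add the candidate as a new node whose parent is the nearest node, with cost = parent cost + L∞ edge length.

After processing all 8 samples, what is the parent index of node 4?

Parent of node 4: 3

1. q=(11,35) nearest=0 d=34 new=(5,6) → add node 1 parent=0 cost=5
2. q=(1,11) nearest=1 d=5 new=(1,11) → add node 2 parent=1 cost=10
3. q=(27,19) nearest=1 d=22 new=(10,11) → blocked by [6,12]×[9,12], reject
4. q=(4,22) nearest=2 d=11 new=(4,16) → add node 3 parent=2 cost=15
5. q=(26,1) nearest=1 d=21 new=(10,1) → blocked by [9,16]×[0,4], reject
6. q=(7,17) nearest=3 d=3 new=(7,17) → add node 4 parent=3 cost=18
7. q=(14,36) nearest=4 d=19 new=(12,22) → add node 5 parent=4 cost=23
8. q=(2,3) nearest=0 d=2 new=(2,3) → add node 6 parent=0 cost=2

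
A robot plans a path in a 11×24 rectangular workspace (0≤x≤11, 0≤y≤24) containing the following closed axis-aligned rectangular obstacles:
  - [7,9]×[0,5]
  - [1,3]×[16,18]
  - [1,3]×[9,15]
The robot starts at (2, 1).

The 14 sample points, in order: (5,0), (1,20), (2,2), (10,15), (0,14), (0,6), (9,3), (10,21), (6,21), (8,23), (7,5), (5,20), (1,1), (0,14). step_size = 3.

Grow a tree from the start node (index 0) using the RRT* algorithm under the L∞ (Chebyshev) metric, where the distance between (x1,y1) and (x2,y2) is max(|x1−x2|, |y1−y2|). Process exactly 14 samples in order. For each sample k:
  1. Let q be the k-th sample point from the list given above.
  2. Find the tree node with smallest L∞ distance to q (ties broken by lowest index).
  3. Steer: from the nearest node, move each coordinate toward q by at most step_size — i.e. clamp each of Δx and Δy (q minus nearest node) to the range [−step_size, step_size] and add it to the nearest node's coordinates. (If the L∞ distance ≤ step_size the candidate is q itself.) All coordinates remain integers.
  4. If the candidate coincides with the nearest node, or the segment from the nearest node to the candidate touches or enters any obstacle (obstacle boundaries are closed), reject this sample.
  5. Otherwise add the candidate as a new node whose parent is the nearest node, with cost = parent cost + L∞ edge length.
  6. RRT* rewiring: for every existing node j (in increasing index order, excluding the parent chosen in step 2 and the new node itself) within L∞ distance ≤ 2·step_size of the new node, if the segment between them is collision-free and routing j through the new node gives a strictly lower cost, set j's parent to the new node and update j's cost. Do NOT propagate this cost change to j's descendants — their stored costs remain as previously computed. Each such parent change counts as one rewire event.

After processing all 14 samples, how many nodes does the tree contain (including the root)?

Node count: 11

1. q=(5,0) nearest=0 d=3 new=(5,0) → add node 1 parent=0 cost=3
2. q=(1,20) nearest=0 d=19 new=(1,4) → add node 2 parent=0 cost=3
3. q=(2,2) nearest=0 d=1 new=(2,2) → add node 3 parent=0 cost=1
4. q=(10,15) nearest=2 d=11 new=(4,7) → add node 4 parent=2 cost=6
5. q=(0,14) nearest=4 d=7 new=(1,10) → blocked by [1,3]×[9,15], reject
6. q=(0,6) nearest=2 d=2 new=(0,6) → add node 5 parent=2 cost=5
7. q=(9,3) nearest=1 d=4 new=(8,3) → blocked by [7,9]×[0,5], reject
8. q=(10,21) nearest=4 d=14 new=(7,10) → add node 6 parent=4 cost=9
9. q=(6,21) nearest=6 d=11 new=(6,13) → add node 7 parent=6 cost=12
10. q=(8,23) nearest=7 d=10 new=(8,16) → add node 8 parent=7 cost=15
11. q=(7,5) nearest=4 d=3 new=(7,5) → blocked by [7,9]×[0,5], reject
12. q=(5,20) nearest=8 d=4 new=(5,19) → add node 9 parent=8 cost=18
13. q=(1,1) nearest=0 d=1 new=(1,1) → add node 10 parent=0 cost=1
14. q=(0,14) nearest=9 d=5 new=(2,16) → blocked by [1,3]×[16,18], reject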